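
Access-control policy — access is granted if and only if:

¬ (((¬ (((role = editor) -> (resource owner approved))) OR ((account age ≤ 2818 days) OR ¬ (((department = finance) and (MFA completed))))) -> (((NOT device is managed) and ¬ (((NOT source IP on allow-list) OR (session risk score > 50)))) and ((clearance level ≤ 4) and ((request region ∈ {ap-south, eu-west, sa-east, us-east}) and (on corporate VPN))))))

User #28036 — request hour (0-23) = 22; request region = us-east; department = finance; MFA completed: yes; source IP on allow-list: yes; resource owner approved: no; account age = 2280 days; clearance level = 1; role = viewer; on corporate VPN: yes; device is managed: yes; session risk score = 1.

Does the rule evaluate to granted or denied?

Atomic conditions:
  role = editor: viewer == editor is false
  resource owner approved: no → false
  account age ≤ 2818 days: 2280 ≤ 2818 is true
  department = finance: finance == finance is true
  MFA completed: yes → true
  NOT device is managed: yes → false
  NOT source IP on allow-list: yes → false
  session risk score > 50: 1 > 50 is false
  clearance level ≤ 4: 1 ≤ 4 is true
  request region ∈ {ap-south, eu-west, sa-east, us-east}: us-east is in the set → true
  on corporate VPN: yes → true
Combine:
[1.1.1.1] false → false (antecedent false ⇒ implication holds) = true
[1.1.1] NOT true = false
[1.1.2.2.1] true AND true = true
[1.1.2.2] NOT true = false
[1.1.2] true OR false = true
[1.1] false OR true = true
[1.2.1.2.1] false OR false = false
[1.2.1.2] NOT false = true
[1.2.1] false AND true = false
[1.2.2.2] true AND true = true
[1.2.2] true AND true = true
[1.2] false AND true = false
[1] true → false = false
[root] NOT false = true
Overall: true → granted

Granted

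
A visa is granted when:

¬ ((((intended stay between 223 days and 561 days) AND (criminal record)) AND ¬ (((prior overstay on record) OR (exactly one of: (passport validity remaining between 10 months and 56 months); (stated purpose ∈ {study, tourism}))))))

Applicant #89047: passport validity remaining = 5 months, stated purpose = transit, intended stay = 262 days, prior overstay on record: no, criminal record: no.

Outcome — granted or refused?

Granted

Atomic conditions:
  intended stay between 223 days and 561 days: 262 in [223, 561] is true
  criminal record: no → false
  prior overstay on record: no → false
  passport validity remaining between 10 months and 56 months: 5 in [10, 56] is false
  stated purpose ∈ {study, tourism}: transit is not in the set → false
Combine:
[1.1] true AND false = false
[1.2.1.2] exactly-one(false, false) = false
[1.2.1] false OR false = false
[1.2] NOT false = true
[1] false AND true = false
[root] NOT false = true
Overall: true → granted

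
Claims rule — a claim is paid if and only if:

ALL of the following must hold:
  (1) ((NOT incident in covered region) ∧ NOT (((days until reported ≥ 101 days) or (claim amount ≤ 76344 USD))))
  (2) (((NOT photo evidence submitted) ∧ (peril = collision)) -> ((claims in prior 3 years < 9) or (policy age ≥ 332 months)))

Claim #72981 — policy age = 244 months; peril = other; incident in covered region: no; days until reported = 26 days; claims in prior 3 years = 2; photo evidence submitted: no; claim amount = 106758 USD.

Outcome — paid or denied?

Paid

Atomic conditions:
  NOT incident in covered region: no → true
  days until reported ≥ 101 days: 26 ≥ 101 is false
  claim amount ≤ 76344 USD: 106758 ≤ 76344 is false
  NOT photo evidence submitted: no → true
  peril = collision: other == collision is false
  claims in prior 3 years < 9: 2 < 9 is true
  policy age ≥ 332 months: 244 ≥ 332 is false
Combine:
[1.2.1] false OR false = false
[1.2] NOT false = true
[1] true AND true = true
[2.1] true AND false = false
[2.2] true OR false = true
[2] false → true (antecedent false ⇒ implication holds) = true
[root] true AND true = true
Overall: true → paid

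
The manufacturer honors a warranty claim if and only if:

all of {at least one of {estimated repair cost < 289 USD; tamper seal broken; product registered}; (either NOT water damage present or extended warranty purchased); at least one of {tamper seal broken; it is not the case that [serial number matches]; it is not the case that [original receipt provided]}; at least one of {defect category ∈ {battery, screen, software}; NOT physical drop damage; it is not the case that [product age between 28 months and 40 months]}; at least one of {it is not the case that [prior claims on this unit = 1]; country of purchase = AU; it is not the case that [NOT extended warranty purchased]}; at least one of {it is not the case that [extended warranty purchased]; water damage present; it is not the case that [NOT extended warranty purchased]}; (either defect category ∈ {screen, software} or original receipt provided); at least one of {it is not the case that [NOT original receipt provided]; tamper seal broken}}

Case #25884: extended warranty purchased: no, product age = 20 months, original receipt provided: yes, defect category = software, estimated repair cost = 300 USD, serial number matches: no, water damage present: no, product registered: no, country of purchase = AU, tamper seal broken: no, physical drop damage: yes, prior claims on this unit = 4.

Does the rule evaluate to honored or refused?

Refused

Atomic conditions:
  estimated repair cost < 289 USD: 300 < 289 is false
  tamper seal broken: no → false
  product registered: no → false
  NOT water damage present: no → true
  extended warranty purchased: no → false
  serial number matches: no → false
  original receipt provided: yes → true
  defect category ∈ {battery, screen, software}: software is in the set → true
  NOT physical drop damage: yes → false
  product age between 28 months and 40 months: 20 in [28, 40] is false
  prior claims on this unit = 1: 4 == 1 is false
  country of purchase = AU: AU == AU is true
  NOT extended warranty purchased: no → true
  water damage present: no → false
  defect category ∈ {screen, software}: software is in the set → true
  NOT original receipt provided: yes → false
Combine:
[1] false OR false OR false = false
[2] true OR false = true
[3.2] NOT false = true
[3.3] NOT true = false
[3] false OR true OR false = true
[4.3] NOT false = true
[4] true OR false OR true = true
[5.1] NOT false = true
[5.3] NOT true = false
[5] true OR true OR false = true
[6.1] NOT false = true
[6.3] NOT true = false
[6] true OR false OR false = true
[7] true OR true = true
[8.1] NOT false = true
[8] true OR false = true
[root] false AND true AND true AND true AND true AND true AND true AND true = false
Overall: false → refused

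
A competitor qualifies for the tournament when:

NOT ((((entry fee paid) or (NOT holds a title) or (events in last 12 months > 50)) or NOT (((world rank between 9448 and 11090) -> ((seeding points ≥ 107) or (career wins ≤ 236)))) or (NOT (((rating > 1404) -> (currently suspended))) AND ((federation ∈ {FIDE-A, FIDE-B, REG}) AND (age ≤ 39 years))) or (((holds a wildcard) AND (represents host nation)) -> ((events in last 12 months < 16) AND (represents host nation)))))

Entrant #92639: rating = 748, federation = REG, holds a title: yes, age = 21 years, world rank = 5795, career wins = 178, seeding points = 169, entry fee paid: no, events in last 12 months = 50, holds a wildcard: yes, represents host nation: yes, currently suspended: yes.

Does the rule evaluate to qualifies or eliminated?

Qualifies

Atomic conditions:
  entry fee paid: no → false
  NOT holds a title: yes → false
  events in last 12 months > 50: 50 > 50 is false
  world rank between 9448 and 11090: 5795 in [9448, 11090] is false
  seeding points ≥ 107: 169 ≥ 107 is true
  career wins ≤ 236: 178 ≤ 236 is true
  rating > 1404: 748 > 1404 is false
  currently suspended: yes → true
  federation ∈ {FIDE-A, FIDE-B, REG}: REG is in the set → true
  age ≤ 39 years: 21 ≤ 39 is true
  holds a wildcard: yes → true
  represents host nation: yes → true
  events in last 12 months < 16: 50 < 16 is false
Combine:
[1.1] false OR false OR false = false
[1.2.1.2] true OR true = true
[1.2.1] false → true (antecedent false ⇒ implication holds) = true
[1.2] NOT true = false
[1.3.1.1] false → true (antecedent false ⇒ implication holds) = true
[1.3.1] NOT true = false
[1.3.2] true AND true = true
[1.3] false AND true = false
[1.4.1] true AND true = true
[1.4.2] false AND true = false
[1.4] true → false = false
[1] false OR false OR false OR false = false
[root] NOT false = true
Overall: true → qualifies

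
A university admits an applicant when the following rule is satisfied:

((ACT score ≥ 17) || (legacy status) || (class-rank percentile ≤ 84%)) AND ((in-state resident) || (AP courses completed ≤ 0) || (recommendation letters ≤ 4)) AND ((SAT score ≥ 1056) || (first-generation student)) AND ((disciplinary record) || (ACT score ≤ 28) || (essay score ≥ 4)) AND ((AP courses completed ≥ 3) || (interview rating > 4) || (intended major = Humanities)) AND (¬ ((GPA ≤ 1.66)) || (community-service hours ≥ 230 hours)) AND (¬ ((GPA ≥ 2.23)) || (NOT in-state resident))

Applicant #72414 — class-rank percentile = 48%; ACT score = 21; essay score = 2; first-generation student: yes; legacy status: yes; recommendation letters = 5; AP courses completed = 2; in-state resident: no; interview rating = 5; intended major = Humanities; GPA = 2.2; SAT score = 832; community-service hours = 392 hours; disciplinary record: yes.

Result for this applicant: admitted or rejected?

Atomic conditions:
  ACT score ≥ 17: 21 ≥ 17 is true
  legacy status: yes → true
  class-rank percentile ≤ 84%: 48 ≤ 84 is true
  in-state resident: no → false
  AP courses completed ≤ 0: 2 ≤ 0 is false
  recommendation letters ≤ 4: 5 ≤ 4 is false
  SAT score ≥ 1056: 832 ≥ 1056 is false
  first-generation student: yes → true
  disciplinary record: yes → true
  ACT score ≤ 28: 21 ≤ 28 is true
  essay score ≥ 4: 2 ≥ 4 is false
  AP courses completed ≥ 3: 2 ≥ 3 is false
  interview rating > 4: 5 > 4 is true
  intended major = Humanities: Humanities == Humanities is true
  GPA ≤ 1.66: 2.2 ≤ 1.66 is false
  community-service hours ≥ 230 hours: 392 ≥ 230 is true
  GPA ≥ 2.23: 2.2 ≥ 2.23 is false
  NOT in-state resident: no → true
Combine:
[1] true OR true OR true = true
[2] false OR false OR false = false
[3] false OR true = true
[4] true OR true OR false = true
[5] false OR true OR true = true
[6.1] NOT false = true
[6] true OR true = true
[7.1] NOT false = true
[7] true OR true = true
[root] true AND false AND true AND true AND true AND true AND true = false
Overall: false → rejected

Rejected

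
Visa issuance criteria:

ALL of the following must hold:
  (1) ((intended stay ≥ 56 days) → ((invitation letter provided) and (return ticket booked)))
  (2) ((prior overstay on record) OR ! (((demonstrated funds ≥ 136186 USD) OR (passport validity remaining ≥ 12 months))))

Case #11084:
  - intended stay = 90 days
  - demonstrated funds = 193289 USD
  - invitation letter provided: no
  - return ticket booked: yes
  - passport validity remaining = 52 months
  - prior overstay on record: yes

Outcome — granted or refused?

Refused

Atomic conditions:
  intended stay ≥ 56 days: 90 ≥ 56 is true
  invitation letter provided: no → false
  return ticket booked: yes → true
  prior overstay on record: yes → true
  demonstrated funds ≥ 136186 USD: 193289 ≥ 136186 is true
  passport validity remaining ≥ 12 months: 52 ≥ 12 is true
Combine:
[1.2] false AND true = false
[1] true → false = false
[2.2.1] true OR true = true
[2.2] NOT true = false
[2] true OR false = true
[root] false AND true = false
Overall: false → refused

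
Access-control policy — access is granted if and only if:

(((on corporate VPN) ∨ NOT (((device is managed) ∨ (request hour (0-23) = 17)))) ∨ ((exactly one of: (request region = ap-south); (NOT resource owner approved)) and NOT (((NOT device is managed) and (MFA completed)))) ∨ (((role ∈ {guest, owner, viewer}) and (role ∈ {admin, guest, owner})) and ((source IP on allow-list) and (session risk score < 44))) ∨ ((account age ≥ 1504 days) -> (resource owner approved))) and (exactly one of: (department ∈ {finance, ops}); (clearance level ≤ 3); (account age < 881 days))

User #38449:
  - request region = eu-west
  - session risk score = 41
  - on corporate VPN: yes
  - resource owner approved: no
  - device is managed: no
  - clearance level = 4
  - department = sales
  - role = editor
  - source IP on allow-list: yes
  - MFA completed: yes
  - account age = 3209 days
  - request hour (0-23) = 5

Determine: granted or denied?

Atomic conditions:
  on corporate VPN: yes → true
  device is managed: no → false
  request hour (0-23) = 17: 5 == 17 is false
  request region = ap-south: eu-west == ap-south is false
  NOT resource owner approved: no → true
  NOT device is managed: no → true
  MFA completed: yes → true
  role ∈ {guest, owner, viewer}: editor is not in the set → false
  role ∈ {admin, guest, owner}: editor is not in the set → false
  source IP on allow-list: yes → true
  session risk score < 44: 41 < 44 is true
  account age ≥ 1504 days: 3209 ≥ 1504 is true
  resource owner approved: no → false
  department ∈ {finance, ops}: sales is not in the set → false
  clearance level ≤ 3: 4 ≤ 3 is false
  account age < 881 days: 3209 < 881 is false
Combine:
[1.1.2.1] false OR false = false
[1.1.2] NOT false = true
[1.1] true OR true = true
[1.2.1] exactly-one(false, true) = true
[1.2.2.1] true AND true = true
[1.2.2] NOT true = false
[1.2] true AND false = false
[1.3.1] false AND false = false
[1.3.2] true AND true = true
[1.3] false AND true = false
[1.4] true → false = false
[1] true OR false OR false OR false = true
[2] exactly-one(false, false, false) = false
[root] true AND false = false
Overall: false → denied

Denied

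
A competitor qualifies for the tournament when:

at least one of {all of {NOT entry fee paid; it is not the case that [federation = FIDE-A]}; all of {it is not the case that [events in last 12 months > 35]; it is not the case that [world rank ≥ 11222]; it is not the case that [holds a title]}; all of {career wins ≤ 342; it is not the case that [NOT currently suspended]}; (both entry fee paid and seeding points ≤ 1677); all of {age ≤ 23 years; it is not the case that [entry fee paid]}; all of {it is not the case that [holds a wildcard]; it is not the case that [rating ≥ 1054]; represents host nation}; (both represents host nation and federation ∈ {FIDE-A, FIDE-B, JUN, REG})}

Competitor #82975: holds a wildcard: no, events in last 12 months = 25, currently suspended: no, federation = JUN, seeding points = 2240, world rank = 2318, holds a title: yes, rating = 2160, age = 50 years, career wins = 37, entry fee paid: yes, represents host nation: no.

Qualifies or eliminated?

Eliminated

Atomic conditions:
  NOT entry fee paid: yes → false
  federation = FIDE-A: JUN == FIDE-A is false
  events in last 12 months > 35: 25 > 35 is false
  world rank ≥ 11222: 2318 ≥ 11222 is false
  holds a title: yes → true
  career wins ≤ 342: 37 ≤ 342 is true
  NOT currently suspended: no → true
  entry fee paid: yes → true
  seeding points ≤ 1677: 2240 ≤ 1677 is false
  age ≤ 23 years: 50 ≤ 23 is false
  holds a wildcard: no → false
  rating ≥ 1054: 2160 ≥ 1054 is true
  represents host nation: no → false
  federation ∈ {FIDE-A, FIDE-B, JUN, REG}: JUN is in the set → true
Combine:
[1.2] NOT false = true
[1] false AND true = false
[2.1] NOT false = true
[2.2] NOT false = true
[2.3] NOT true = false
[2] true AND true AND false = false
[3.2] NOT true = false
[3] true AND false = false
[4] true AND false = false
[5.2] NOT true = false
[5] false AND false = false
[6.1] NOT false = true
[6.2] NOT true = false
[6] true AND false AND false = false
[7] false AND true = false
[root] false OR false OR false OR false OR false OR false OR false = false
Overall: false → eliminated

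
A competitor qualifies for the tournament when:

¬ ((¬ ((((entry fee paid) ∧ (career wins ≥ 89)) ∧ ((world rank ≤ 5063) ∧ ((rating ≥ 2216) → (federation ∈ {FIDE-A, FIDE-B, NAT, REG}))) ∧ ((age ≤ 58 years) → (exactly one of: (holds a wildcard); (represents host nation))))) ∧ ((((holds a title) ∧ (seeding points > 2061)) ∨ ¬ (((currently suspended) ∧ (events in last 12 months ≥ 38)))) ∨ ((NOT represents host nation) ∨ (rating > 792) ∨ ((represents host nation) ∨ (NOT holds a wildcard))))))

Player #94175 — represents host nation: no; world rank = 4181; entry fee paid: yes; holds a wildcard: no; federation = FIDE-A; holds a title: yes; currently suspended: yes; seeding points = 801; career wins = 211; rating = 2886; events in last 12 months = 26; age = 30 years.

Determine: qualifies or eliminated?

Eliminated

Atomic conditions:
  entry fee paid: yes → true
  career wins ≥ 89: 211 ≥ 89 is true
  world rank ≤ 5063: 4181 ≤ 5063 is true
  rating ≥ 2216: 2886 ≥ 2216 is true
  federation ∈ {FIDE-A, FIDE-B, NAT, REG}: FIDE-A is in the set → true
  age ≤ 58 years: 30 ≤ 58 is true
  holds a wildcard: no → false
  represents host nation: no → false
  holds a title: yes → true
  seeding points > 2061: 801 > 2061 is false
  currently suspended: yes → true
  events in last 12 months ≥ 38: 26 ≥ 38 is false
  NOT represents host nation: no → true
  rating > 792: 2886 > 792 is true
  NOT holds a wildcard: no → true
Combine:
[1.1.1.1] true AND true = true
[1.1.1.2.2] true → true = true
[1.1.1.2] true AND true = true
[1.1.1.3.2] exactly-one(false, false) = false
[1.1.1.3] true → false = false
[1.1.1] true AND true AND false = false
[1.1] NOT false = true
[1.2.1.1] true AND false = false
[1.2.1.2.1] true AND false = false
[1.2.1.2] NOT false = true
[1.2.1] false OR true = true
[1.2.2.3] false OR true = true
[1.2.2] true OR true OR true = true
[1.2] true OR true = true
[1] true AND true = true
[root] NOT true = false
Overall: false → eliminated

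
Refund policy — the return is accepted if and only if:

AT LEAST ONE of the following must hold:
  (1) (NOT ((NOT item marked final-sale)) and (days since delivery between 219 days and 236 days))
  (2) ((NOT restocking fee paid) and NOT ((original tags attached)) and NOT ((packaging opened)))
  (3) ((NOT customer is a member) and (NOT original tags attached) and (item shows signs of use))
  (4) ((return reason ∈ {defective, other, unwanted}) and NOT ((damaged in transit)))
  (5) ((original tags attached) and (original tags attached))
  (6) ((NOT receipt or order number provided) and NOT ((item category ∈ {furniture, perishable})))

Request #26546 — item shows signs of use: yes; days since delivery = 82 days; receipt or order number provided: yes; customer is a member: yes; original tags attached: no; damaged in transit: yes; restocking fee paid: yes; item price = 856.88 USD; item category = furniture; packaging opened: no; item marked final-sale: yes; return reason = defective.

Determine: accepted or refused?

Atomic conditions:
  NOT item marked final-sale: yes → false
  days since delivery between 219 days and 236 days: 82 in [219, 236] is false
  NOT restocking fee paid: yes → false
  original tags attached: no → false
  packaging opened: no → false
  NOT customer is a member: yes → false
  NOT original tags attached: no → true
  item shows signs of use: yes → true
  return reason ∈ {defective, other, unwanted}: defective is in the set → true
  damaged in transit: yes → true
  NOT receipt or order number provided: yes → false
  item category ∈ {furniture, perishable}: furniture is in the set → true
Combine:
[1.1] NOT false = true
[1] true AND false = false
[2.2] NOT false = true
[2.3] NOT false = true
[2] false AND true AND true = false
[3] false AND true AND true = false
[4.2] NOT true = false
[4] true AND false = false
[5] false AND false = false
[6.2] NOT true = false
[6] false AND false = false
[root] false OR false OR false OR false OR false OR false = false
Overall: false → refused

Refused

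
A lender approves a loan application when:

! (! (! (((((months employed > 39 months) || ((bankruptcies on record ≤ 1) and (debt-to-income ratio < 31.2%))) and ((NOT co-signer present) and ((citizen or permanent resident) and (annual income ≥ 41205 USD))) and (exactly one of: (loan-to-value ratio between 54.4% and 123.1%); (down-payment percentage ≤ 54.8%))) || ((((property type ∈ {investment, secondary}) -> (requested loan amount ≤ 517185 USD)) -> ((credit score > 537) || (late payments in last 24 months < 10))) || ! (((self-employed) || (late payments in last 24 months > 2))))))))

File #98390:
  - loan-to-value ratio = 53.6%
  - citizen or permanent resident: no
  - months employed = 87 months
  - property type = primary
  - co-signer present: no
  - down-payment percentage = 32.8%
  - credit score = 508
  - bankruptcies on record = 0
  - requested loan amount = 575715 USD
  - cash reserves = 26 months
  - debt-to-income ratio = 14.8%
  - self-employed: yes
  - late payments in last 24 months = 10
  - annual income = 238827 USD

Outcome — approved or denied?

Approved

Atomic conditions:
  months employed > 39 months: 87 > 39 is true
  bankruptcies on record ≤ 1: 0 ≤ 1 is true
  debt-to-income ratio < 31.2%: 14.8 < 31.2 is true
  NOT co-signer present: no → true
  citizen or permanent resident: no → false
  annual income ≥ 41205 USD: 238827 ≥ 41205 is true
  loan-to-value ratio between 54.4% and 123.1%: 53.6 in [54.4, 123.1] is false
  down-payment percentage ≤ 54.8%: 32.8 ≤ 54.8 is true
  property type ∈ {investment, secondary}: primary is not in the set → false
  requested loan amount ≤ 517185 USD: 575715 ≤ 517185 is false
  credit score > 537: 508 > 537 is false
  late payments in last 24 months < 10: 10 < 10 is false
  self-employed: yes → true
  late payments in last 24 months > 2: 10 > 2 is true
Combine:
[1.1.1.1.1.2] true AND true = true
[1.1.1.1.1] true OR true = true
[1.1.1.1.2.2] false AND true = false
[1.1.1.1.2] true AND false = false
[1.1.1.1.3] exactly-one(false, true) = true
[1.1.1.1] true AND false AND true = false
[1.1.1.2.1.1] false → false (antecedent false ⇒ implication holds) = true
[1.1.1.2.1.2] false OR false = false
[1.1.1.2.1] true → false = false
[1.1.1.2.2.1] true OR true = true
[1.1.1.2.2] NOT true = false
[1.1.1.2] false OR false = false
[1.1.1] false OR false = false
[1.1] NOT false = true
[1] NOT true = false
[root] NOT false = true
Overall: true → approved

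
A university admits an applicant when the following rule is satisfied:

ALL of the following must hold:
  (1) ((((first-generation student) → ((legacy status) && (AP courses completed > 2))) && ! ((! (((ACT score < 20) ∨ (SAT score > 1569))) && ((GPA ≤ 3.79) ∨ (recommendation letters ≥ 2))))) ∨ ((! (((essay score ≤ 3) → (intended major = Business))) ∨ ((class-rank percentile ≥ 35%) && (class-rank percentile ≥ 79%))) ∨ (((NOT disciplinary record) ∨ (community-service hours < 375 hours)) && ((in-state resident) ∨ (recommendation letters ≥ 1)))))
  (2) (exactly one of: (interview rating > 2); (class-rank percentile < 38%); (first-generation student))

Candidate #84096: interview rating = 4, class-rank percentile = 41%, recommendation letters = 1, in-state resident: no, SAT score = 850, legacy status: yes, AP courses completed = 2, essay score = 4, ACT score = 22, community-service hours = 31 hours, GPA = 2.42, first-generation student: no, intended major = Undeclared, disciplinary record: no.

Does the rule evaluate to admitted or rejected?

Atomic conditions:
  first-generation student: no → false
  legacy status: yes → true
  AP courses completed > 2: 2 > 2 is false
  ACT score < 20: 22 < 20 is false
  SAT score > 1569: 850 > 1569 is false
  GPA ≤ 3.79: 2.42 ≤ 3.79 is true
  recommendation letters ≥ 2: 1 ≥ 2 is false
  essay score ≤ 3: 4 ≤ 3 is false
  intended major = Business: Undeclared == Business is false
  class-rank percentile ≥ 35%: 41 ≥ 35 is true
  class-rank percentile ≥ 79%: 41 ≥ 79 is false
  NOT disciplinary record: no → true
  community-service hours < 375 hours: 31 < 375 is true
  in-state resident: no → false
  recommendation letters ≥ 1: 1 ≥ 1 is true
  interview rating > 2: 4 > 2 is true
  class-rank percentile < 38%: 41 < 38 is false
Combine:
[1.1.1.2] true AND false = false
[1.1.1] false → false (antecedent false ⇒ implication holds) = true
[1.1.2.1.1.1] false OR false = false
[1.1.2.1.1] NOT false = true
[1.1.2.1.2] true OR false = true
[1.1.2.1] true AND true = true
[1.1.2] NOT true = false
[1.1] true AND false = false
[1.2.1.1.1] false → false (antecedent false ⇒ implication holds) = true
[1.2.1.1] NOT true = false
[1.2.1.2] true AND false = false
[1.2.1] false OR false = false
[1.2.2.1] true OR true = true
[1.2.2.2] false OR true = true
[1.2.2] true AND true = true
[1.2] false OR true = true
[1] false OR true = true
[2] exactly-one(true, false, false) = true
[root] true AND true = true
Overall: true → admitted

Admitted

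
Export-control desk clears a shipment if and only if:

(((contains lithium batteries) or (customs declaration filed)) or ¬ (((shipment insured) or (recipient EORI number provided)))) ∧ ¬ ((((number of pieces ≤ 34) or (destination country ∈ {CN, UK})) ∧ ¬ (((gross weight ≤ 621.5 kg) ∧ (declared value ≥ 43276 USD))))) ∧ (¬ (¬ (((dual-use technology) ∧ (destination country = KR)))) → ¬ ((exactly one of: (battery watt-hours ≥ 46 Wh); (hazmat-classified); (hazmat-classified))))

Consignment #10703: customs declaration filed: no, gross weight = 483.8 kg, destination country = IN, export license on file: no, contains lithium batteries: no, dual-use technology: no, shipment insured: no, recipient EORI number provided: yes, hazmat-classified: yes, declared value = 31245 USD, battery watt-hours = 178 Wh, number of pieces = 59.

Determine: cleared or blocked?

Blocked

Atomic conditions:
  contains lithium batteries: no → false
  customs declaration filed: no → false
  shipment insured: no → false
  recipient EORI number provided: yes → true
  number of pieces ≤ 34: 59 ≤ 34 is false
  destination country ∈ {CN, UK}: IN is not in the set → false
  gross weight ≤ 621.5 kg: 483.8 ≤ 621.5 is true
  declared value ≥ 43276 USD: 31245 ≥ 43276 is false
  dual-use technology: no → false
  destination country = KR: IN == KR is false
  battery watt-hours ≥ 46 Wh: 178 ≥ 46 is true
  hazmat-classified: yes → true
Combine:
[1.1] false OR false = false
[1.2.1] false OR true = true
[1.2] NOT true = false
[1] false OR false = false
[2.1.1] false OR false = false
[2.1.2.1] true AND false = false
[2.1.2] NOT false = true
[2.1] false AND true = false
[2] NOT false = true
[3.1.1.1] false AND false = false
[3.1.1] NOT false = true
[3.1] NOT true = false
[3.2.1] exactly-one(true, true, true) = false
[3.2] NOT false = true
[3] false → true (antecedent false ⇒ implication holds) = true
[root] false AND true AND true = false
Overall: false → blocked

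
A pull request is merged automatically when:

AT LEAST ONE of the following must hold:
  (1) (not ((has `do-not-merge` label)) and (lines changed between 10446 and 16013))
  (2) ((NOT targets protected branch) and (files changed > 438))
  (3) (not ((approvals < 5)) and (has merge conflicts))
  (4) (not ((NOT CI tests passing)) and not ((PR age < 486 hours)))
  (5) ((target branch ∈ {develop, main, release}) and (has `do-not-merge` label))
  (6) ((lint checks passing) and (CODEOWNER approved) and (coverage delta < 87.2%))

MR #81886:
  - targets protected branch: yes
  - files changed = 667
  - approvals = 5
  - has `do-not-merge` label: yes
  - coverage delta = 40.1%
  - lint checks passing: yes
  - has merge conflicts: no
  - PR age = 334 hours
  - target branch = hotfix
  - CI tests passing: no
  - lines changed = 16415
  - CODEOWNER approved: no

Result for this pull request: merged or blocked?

Atomic conditions:
  has `do-not-merge` label: yes → true
  lines changed between 10446 and 16013: 16415 in [10446, 16013] is false
  NOT targets protected branch: yes → false
  files changed > 438: 667 > 438 is true
  approvals < 5: 5 < 5 is false
  has merge conflicts: no → false
  NOT CI tests passing: no → true
  PR age < 486 hours: 334 < 486 is true
  target branch ∈ {develop, main, release}: hotfix is not in the set → false
  lint checks passing: yes → true
  CODEOWNER approved: no → false
  coverage delta < 87.2%: 40.1 < 87.2 is true
Combine:
[1.1] NOT true = false
[1] false AND false = false
[2] false AND true = false
[3.1] NOT false = true
[3] true AND false = false
[4.1] NOT true = false
[4.2] NOT true = false
[4] false AND false = false
[5] false AND true = false
[6] true AND false AND true = false
[root] false OR false OR false OR false OR false OR false = false
Overall: false → blocked

Blocked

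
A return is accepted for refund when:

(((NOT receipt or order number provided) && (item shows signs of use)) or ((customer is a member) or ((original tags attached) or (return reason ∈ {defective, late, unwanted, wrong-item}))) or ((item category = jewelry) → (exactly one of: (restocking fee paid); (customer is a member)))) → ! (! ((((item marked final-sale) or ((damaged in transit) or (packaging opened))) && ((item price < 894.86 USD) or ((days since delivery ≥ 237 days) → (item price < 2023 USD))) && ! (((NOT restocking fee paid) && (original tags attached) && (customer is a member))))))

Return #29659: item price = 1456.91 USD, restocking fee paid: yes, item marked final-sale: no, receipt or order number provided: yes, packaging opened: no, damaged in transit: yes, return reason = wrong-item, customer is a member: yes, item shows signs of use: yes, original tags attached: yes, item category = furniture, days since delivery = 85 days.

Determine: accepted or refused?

Accepted

Atomic conditions:
  NOT receipt or order number provided: yes → false
  item shows signs of use: yes → true
  customer is a member: yes → true
  original tags attached: yes → true
  return reason ∈ {defective, late, unwanted, wrong-item}: wrong-item is in the set → true
  item category = jewelry: furniture == jewelry is false
  restocking fee paid: yes → true
  item marked final-sale: no → false
  damaged in transit: yes → true
  packaging opened: no → false
  item price < 894.86 USD: 1456.91 < 894.86 is false
  days since delivery ≥ 237 days: 85 ≥ 237 is false
  item price < 2023 USD: 1456.91 < 2023 is true
  NOT restocking fee paid: yes → false
Combine:
[1.1] false AND true = false
[1.2.2] true OR true = true
[1.2] true OR true = true
[1.3.2] exactly-one(true, true) = false
[1.3] false → false (antecedent false ⇒ implication holds) = true
[1] false OR true OR true = true
[2.1.1.1.2] true OR false = true
[2.1.1.1] false OR true = true
[2.1.1.2.2] false → true (antecedent false ⇒ implication holds) = true
[2.1.1.2] false OR true = true
[2.1.1.3.1] false AND true AND true = false
[2.1.1.3] NOT false = true
[2.1.1] true AND true AND true = true
[2.1] NOT true = false
[2] NOT false = true
[root] true → true = true
Overall: true → accepted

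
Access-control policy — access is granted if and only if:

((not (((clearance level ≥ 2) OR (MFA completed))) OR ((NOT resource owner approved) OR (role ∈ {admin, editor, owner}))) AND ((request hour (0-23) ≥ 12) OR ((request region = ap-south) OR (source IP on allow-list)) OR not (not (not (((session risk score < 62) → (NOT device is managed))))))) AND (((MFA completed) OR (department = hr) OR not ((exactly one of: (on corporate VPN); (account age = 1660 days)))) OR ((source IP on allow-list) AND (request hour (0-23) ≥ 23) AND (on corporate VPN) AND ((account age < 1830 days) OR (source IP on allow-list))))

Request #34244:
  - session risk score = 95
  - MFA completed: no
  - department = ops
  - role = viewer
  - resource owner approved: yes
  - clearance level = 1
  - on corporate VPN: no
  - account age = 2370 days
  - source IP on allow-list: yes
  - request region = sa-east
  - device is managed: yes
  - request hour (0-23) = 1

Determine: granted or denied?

Granted

Atomic conditions:
  clearance level ≥ 2: 1 ≥ 2 is false
  MFA completed: no → false
  NOT resource owner approved: yes → false
  role ∈ {admin, editor, owner}: viewer is not in the set → false
  request hour (0-23) ≥ 12: 1 ≥ 12 is false
  request region = ap-south: sa-east == ap-south is false
  source IP on allow-list: yes → true
  session risk score < 62: 95 < 62 is false
  NOT device is managed: yes → false
  department = hr: ops == hr is false
  on corporate VPN: no → false
  account age = 1660 days: 2370 == 1660 is false
  request hour (0-23) ≥ 23: 1 ≥ 23 is false
  account age < 1830 days: 2370 < 1830 is false
Combine:
[1.1.1.1] false OR false = false
[1.1.1] NOT false = true
[1.1.2] false OR false = false
[1.1] true OR false = true
[1.2.2] false OR true = true
[1.2.3.1.1.1] false → false (antecedent false ⇒ implication holds) = true
[1.2.3.1.1] NOT true = false
[1.2.3.1] NOT false = true
[1.2.3] NOT true = false
[1.2] false OR true OR false = true
[1] true AND true = true
[2.1.3.1] exactly-one(false, false) = false
[2.1.3] NOT false = true
[2.1] false OR false OR true = true
[2.2.4] false OR true = true
[2.2] true AND false AND false AND true = false
[2] true OR false = true
[root] true AND true = true
Overall: true → granted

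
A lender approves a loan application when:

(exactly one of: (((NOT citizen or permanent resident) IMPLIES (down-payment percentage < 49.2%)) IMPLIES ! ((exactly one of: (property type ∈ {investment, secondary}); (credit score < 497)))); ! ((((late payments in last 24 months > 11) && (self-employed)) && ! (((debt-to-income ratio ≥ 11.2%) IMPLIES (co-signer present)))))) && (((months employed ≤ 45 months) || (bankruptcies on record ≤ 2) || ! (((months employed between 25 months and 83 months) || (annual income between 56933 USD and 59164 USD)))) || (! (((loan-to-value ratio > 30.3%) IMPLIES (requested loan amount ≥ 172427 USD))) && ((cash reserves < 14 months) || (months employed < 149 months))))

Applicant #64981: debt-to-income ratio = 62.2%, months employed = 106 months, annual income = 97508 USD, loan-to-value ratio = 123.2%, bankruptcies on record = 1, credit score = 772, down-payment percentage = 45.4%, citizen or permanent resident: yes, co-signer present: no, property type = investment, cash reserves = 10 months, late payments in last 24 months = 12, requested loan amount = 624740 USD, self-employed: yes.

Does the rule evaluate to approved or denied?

Atomic conditions:
  NOT citizen or permanent resident: yes → false
  down-payment percentage < 49.2%: 45.4 < 49.2 is true
  property type ∈ {investment, secondary}: investment is in the set → true
  credit score < 497: 772 < 497 is false
  late payments in last 24 months > 11: 12 > 11 is true
  self-employed: yes → true
  debt-to-income ratio ≥ 11.2%: 62.2 ≥ 11.2 is true
  co-signer present: no → false
  months employed ≤ 45 months: 106 ≤ 45 is false
  bankruptcies on record ≤ 2: 1 ≤ 2 is true
  months employed between 25 months and 83 months: 106 in [25, 83] is false
  annual income between 56933 USD and 59164 USD: 97508 in [56933, 59164] is false
  loan-to-value ratio > 30.3%: 123.2 > 30.3 is true
  requested loan amount ≥ 172427 USD: 624740 ≥ 172427 is true
  cash reserves < 14 months: 10 < 14 is true
  months employed < 149 months: 106 < 149 is true
Combine:
[1.1.1] false → true (antecedent false ⇒ implication holds) = true
[1.1.2.1] exactly-one(true, false) = true
[1.1.2] NOT true = false
[1.1] true → false = false
[1.2.1.1] true AND true = true
[1.2.1.2.1] true → false = false
[1.2.1.2] NOT false = true
[1.2.1] true AND true = true
[1.2] NOT true = false
[1] exactly-one(false, false) = false
[2.1.3.1] false OR false = false
[2.1.3] NOT false = true
[2.1] false OR true OR true = true
[2.2.1.1] true → true = true
[2.2.1] NOT true = false
[2.2.2] true OR true = true
[2.2] false AND true = false
[2] true OR false = true
[root] false AND true = false
Overall: false → denied

Denied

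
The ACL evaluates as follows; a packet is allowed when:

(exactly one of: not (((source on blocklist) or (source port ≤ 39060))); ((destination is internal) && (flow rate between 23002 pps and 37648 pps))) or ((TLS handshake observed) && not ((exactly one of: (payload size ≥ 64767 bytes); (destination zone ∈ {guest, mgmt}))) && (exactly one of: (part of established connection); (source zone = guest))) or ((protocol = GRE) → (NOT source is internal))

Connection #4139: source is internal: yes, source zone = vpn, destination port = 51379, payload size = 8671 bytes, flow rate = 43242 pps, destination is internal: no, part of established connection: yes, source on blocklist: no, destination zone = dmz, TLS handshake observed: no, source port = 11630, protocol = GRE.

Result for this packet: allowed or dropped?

Atomic conditions:
  source on blocklist: no → false
  source port ≤ 39060: 11630 ≤ 39060 is true
  destination is internal: no → false
  flow rate between 23002 pps and 37648 pps: 43242 in [23002, 37648] is false
  TLS handshake observed: no → false
  payload size ≥ 64767 bytes: 8671 ≥ 64767 is false
  destination zone ∈ {guest, mgmt}: dmz is not in the set → false
  part of established connection: yes → true
  source zone = guest: vpn == guest is false
  protocol = GRE: GRE == GRE is true
  NOT source is internal: yes → false
Combine:
[1.1.1] false OR true = true
[1.1] NOT true = false
[1.2] false AND false = false
[1] exactly-one(false, false) = false
[2.2.1] exactly-one(false, false) = false
[2.2] NOT false = true
[2.3] exactly-one(true, false) = true
[2] false AND true AND true = false
[3] true → false = false
[root] false OR false OR false = false
Overall: false → dropped

Dropped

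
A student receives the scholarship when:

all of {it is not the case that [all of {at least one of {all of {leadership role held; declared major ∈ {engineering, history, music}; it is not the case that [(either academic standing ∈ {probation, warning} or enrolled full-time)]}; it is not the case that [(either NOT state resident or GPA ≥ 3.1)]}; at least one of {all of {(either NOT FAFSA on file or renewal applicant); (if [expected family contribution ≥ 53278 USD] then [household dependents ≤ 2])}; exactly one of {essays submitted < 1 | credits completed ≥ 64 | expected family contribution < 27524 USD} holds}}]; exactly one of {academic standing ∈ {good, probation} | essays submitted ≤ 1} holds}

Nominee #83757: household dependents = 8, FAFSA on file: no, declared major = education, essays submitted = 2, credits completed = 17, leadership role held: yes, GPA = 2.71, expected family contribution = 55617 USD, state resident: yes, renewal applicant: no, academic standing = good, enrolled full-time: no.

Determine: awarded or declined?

Awarded

Atomic conditions:
  leadership role held: yes → true
  declared major ∈ {engineering, history, music}: education is not in the set → false
  academic standing ∈ {probation, warning}: good is not in the set → false
  enrolled full-time: no → false
  NOT state resident: yes → false
  GPA ≥ 3.1: 2.71 ≥ 3.1 is false
  NOT FAFSA on file: no → true
  renewal applicant: no → false
  expected family contribution ≥ 53278 USD: 55617 ≥ 53278 is true
  household dependents ≤ 2: 8 ≤ 2 is false
  essays submitted < 1: 2 < 1 is false
  credits completed ≥ 64: 17 ≥ 64 is false
  expected family contribution < 27524 USD: 55617 < 27524 is false
  academic standing ∈ {good, probation}: good is in the set → true
  essays submitted ≤ 1: 2 ≤ 1 is false
Combine:
[1.1.1.1.3.1] false OR false = false
[1.1.1.1.3] NOT false = true
[1.1.1.1] true AND false AND true = false
[1.1.1.2.1] false OR false = false
[1.1.1.2] NOT false = true
[1.1.1] false OR true = true
[1.1.2.1.1] true OR false = true
[1.1.2.1.2] true → false = false
[1.1.2.1] true AND false = false
[1.1.2.2] exactly-one(false, false, false) = false
[1.1.2] false OR false = false
[1.1] true AND false = false
[1] NOT false = true
[2] exactly-one(true, false) = true
[root] true AND true = true
Overall: true → awarded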